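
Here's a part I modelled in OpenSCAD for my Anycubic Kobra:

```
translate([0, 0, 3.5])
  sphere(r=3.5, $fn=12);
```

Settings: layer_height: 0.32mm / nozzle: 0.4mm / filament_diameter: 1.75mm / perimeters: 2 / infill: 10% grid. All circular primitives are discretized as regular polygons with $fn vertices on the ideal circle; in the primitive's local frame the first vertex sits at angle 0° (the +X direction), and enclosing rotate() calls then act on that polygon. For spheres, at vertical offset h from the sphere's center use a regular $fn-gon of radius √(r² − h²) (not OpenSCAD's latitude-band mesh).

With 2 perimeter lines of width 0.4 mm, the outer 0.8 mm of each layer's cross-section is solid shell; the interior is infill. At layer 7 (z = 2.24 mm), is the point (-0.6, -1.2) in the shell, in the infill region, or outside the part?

At z = 2.24 mm: the r=3.5 sphere slices to a regular 12-gon of circumradius 3.265 (√(r²−h²) with h=1.26 from center). Overall, the cross-section is a single solid region. The nearest boundary edge runs (-1.63, -2.83)→(-0.00, -3.27); distance from the point to it = 1.84 mm. The point is inside the cross-section and 1.84 mm from the nearest boundary — more than the 0.8 mm shell width (2 × 0.4), so it's in the infill interior.

infill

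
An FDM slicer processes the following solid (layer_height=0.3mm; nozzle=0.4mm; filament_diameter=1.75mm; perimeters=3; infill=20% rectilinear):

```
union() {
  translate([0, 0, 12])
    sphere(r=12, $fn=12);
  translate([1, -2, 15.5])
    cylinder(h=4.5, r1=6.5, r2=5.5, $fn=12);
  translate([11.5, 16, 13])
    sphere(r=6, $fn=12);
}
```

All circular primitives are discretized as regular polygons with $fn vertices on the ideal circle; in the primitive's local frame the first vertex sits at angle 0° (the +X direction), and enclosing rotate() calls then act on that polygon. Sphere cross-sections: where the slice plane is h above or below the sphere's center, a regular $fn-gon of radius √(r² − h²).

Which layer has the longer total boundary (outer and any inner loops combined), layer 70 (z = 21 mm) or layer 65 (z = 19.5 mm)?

layer 65 (z = 19.5 mm)

Layer 70 (z = 21): the sphere: section is a regular 12-gon, circumradius = √(r²−h²) = √(12²−9²) = 7.937 (perimeter = 2·12·7.937·sin(180°/12) = 49.30 mm); the cone at (1, -2) does not reach this height (z outside [15.5, 20]); the sphere at (11.5, 16) does not reach this height (|z−center|=8.000 > r=6); Merging all regions: only the r=12 sphere is present, so the union is just that shape — boundary = 49.30 mm. So its perimeter = 49.30 mm. Layer 65 (z = 19.5): the r=12 sphere slices to a regular 12-gon of circumradius 9.367 (√(r²−h²) with h=7.5 from center) (perimeter = 2·12·9.367·sin(180°/12) = 58.19 mm); the cone at (1, -2) (r1=6.5→r2=5.5) has section circumradius 5.611 here — a regular 12-gon (perimeter = 2·12·5.611·sin(180°/12) = 34.85 mm); the sphere at (11.5, 16) is absent (|z−center|=6.500 > r=6); Taking the union: the cone at (1, -2) lies entirely inside the r=12 sphere, so the union is just the r=12 sphere — boundary = 58.19 mm. So its perimeter = 58.19 mm. Layer 65 is larger (58.19 vs 49.30 mm).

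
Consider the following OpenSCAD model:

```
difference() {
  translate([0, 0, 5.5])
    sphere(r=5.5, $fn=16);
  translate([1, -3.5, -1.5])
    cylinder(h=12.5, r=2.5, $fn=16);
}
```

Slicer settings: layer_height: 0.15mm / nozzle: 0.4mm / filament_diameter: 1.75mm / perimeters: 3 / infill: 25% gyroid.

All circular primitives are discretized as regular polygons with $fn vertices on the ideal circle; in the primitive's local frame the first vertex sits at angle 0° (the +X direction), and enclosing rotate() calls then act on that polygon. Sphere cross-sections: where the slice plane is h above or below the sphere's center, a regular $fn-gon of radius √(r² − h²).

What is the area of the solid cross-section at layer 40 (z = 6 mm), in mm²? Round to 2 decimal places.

At z = 6 mm: the r=5.5 sphere contributes a regular 16-gon of circumradius √(5.5²−0.5²) = 5.477 (area = (16/2)·5.477²·sin(360°/16) = 91.84 mm²); the r=2.5 cylinder at (1, -3.5) gives a regular 16-gon of circumradius 2.5 (constant along its height) (area = (16/2)·2.500²·sin(360°/16) = 19.13 mm²); Subtracting the remaining from the first: starting from the r=5.5 sphere (91.84 mm²), the r=2.5 cylinder at (1, -3.5) partially overlaps it — only the 17.05 mm² overlap (of its 19.13 mm²) is removed, clipping the outline — area = 74.80 mm². Overall, the cross-section is a single solid region. Net area = 74.80 mm².

74.80 mm²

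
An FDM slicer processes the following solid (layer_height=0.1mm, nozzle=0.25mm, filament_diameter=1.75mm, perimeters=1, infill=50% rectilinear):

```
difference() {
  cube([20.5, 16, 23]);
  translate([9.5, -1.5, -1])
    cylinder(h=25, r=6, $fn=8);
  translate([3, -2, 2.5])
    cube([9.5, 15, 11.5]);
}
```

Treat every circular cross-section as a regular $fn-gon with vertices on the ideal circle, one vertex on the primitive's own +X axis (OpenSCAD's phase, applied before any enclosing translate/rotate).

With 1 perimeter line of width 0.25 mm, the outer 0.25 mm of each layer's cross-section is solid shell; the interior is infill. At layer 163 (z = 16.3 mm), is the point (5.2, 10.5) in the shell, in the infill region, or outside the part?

infill

At z = 16.3 mm: the 20.5×16 cube contributes its full rectangle; the r=6 cylinder at (9.5, -1.5) gives a regular 8-gon of circumradius 6 (constant along its height); the cube at (3, -2) is not intersected at this z (z outside [2.5, 14]); Taking the first minus the rest: starting from the 20.5×16 cube, the r=6 cylinder at (9.5, -1.5) partially overlaps it — only the 33.84 mm² overlap (of its 101.82 mm²) is removed, clipping the outline — 1 connected region. Overall, the cross-section is a single solid region. The nearest boundary edge runs (0.00, 0.00)→(0.00, 16.00); distance from the point to it = 5.20 mm. The point is inside the cross-section and 5.20 mm from the nearest boundary — more than the 0.25 mm shell width (1 × 0.25), so it's in the infill interior.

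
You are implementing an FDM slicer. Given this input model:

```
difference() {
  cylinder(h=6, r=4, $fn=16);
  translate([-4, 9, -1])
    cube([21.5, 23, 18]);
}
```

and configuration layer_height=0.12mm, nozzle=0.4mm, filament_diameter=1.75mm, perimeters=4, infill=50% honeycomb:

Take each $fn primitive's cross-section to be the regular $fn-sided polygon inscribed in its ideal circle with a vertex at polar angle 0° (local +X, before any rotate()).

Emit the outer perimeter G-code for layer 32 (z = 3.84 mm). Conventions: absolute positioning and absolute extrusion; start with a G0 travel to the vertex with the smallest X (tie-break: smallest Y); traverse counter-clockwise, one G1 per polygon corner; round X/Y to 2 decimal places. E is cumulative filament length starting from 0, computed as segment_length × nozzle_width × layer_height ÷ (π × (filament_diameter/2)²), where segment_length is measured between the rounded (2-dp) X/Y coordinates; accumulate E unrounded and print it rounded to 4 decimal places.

At z = 3.84 mm: the r=4 cylinder contributes a regular 16-gon of circumradius 4; the cube at (-4, 9) (footprint 21.5×23) is included at this height; Taking the first minus the rest: starting from the r=4 cylinder, the 21.5×23 cube at (-4, 9) misses the remaining region (no effect) — 1 connected region. The outline is a single polygon with 16 vertices. Extrusion per mm of travel: 0.4 × 0.12 / (π × 0.875²) = 0.019956. Accumulating E over each segment gives final E = 0.4986.

G0 X-4.00 Y0.00 Z3.84
G1 X-3.70 Y-1.53 E0.0311
G1 X-2.83 Y-2.83 E0.0623
G1 X-1.53 Y-3.70 E0.0935
G1 X0.00 Y-4.00 E0.1247
G1 X1.53 Y-3.70 E0.1558
G1 X2.83 Y-2.83 E0.1870
G1 X3.70 Y-1.53 E0.2182
G1 X4.00 Y0.00 E0.2493
G1 X3.70 Y1.53 E0.2804
G1 X2.83 Y2.83 E0.3117
G1 X1.53 Y3.70 E0.3429
G1 X0.00 Y4.00 E0.3740
G1 X-1.53 Y3.70 E0.4051
G1 X-2.83 Y2.83 E0.4363
G1 X-3.70 Y1.53 E0.4675
G1 X-4.00 Y0.00 E0.4986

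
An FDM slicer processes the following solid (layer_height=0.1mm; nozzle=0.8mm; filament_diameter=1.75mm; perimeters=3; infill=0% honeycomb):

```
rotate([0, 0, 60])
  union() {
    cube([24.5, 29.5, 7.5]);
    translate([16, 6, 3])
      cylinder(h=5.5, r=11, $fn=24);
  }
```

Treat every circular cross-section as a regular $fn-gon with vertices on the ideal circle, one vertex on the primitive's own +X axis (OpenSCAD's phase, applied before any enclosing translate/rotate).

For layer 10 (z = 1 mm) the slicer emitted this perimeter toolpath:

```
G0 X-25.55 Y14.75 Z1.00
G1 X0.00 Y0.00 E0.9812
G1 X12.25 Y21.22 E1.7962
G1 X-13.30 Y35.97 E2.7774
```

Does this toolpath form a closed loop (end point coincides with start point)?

no

Start point (G0): (-25.55, 14.75). End point (last G1): the path does not return to the start — open.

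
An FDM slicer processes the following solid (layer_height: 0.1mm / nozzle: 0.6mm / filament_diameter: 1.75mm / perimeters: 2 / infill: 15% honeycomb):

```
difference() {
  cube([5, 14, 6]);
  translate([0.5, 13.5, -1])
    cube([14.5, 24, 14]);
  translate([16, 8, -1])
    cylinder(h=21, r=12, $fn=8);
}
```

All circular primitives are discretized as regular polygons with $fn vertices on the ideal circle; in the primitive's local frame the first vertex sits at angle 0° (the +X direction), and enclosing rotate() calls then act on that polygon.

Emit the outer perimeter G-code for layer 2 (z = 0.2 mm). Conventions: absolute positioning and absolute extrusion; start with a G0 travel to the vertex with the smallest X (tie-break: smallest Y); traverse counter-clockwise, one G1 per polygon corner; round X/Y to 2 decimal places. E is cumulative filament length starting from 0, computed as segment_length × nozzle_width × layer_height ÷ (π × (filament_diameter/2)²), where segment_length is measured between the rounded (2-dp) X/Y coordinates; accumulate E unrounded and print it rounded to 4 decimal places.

At z = 0.2 mm: the 5×14 cube contributes its full rectangle; the cube at (0.5, 13.5) is present — its section is the full 14.5×24 rectangle; the r=12 cylinder at (16, 8) gives a regular 8-gon of circumradius 12 (constant along its height); Taking the first minus the rest: starting from the 5×14 cube, the 14.5×24 cube at (0.5, 13.5) partially overlaps it — only the 2.25 mm² overlap (of its 348.00 mm²) is removed, clipping the outline; the r=12 cylinder at (16, 8) partially overlaps it — only the 2.41 mm² overlap (of its 407.29 mm²) is removed, clipping the outline — 1 connected region. The outline is a single polygon with 9 vertices. Extrusion per mm of travel: 0.6 × 0.1 / (π × 0.875²) = 0.024945. Accumulating E over each segment gives final E = 0.9579.

G0 X0.00 Y0.00 Z0.20
G1 X5.00 Y0.00 E0.1247
G1 X5.00 Y5.59 E0.2642
G1 X4.00 Y8.00 E0.3293
G1 X5.00 Y10.41 E0.3943
G1 X5.00 Y13.50 E0.4714
G1 X0.50 Y13.50 E0.5837
G1 X0.50 Y14.00 E0.5961
G1 X0.00 Y14.00 E0.6086
G1 X0.00 Y0.00 E0.9579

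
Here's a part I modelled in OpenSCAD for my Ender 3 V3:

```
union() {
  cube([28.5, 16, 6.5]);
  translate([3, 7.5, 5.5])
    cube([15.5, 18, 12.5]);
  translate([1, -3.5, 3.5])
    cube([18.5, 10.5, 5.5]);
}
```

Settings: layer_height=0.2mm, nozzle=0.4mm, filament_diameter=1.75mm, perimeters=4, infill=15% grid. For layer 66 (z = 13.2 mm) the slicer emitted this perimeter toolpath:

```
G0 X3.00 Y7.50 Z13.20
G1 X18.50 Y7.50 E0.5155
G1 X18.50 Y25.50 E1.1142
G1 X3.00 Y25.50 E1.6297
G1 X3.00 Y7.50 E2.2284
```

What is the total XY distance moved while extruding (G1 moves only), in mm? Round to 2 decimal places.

67.00 mm

Sum the Euclidean lengths of each G1 segment: total = 67.00 mm.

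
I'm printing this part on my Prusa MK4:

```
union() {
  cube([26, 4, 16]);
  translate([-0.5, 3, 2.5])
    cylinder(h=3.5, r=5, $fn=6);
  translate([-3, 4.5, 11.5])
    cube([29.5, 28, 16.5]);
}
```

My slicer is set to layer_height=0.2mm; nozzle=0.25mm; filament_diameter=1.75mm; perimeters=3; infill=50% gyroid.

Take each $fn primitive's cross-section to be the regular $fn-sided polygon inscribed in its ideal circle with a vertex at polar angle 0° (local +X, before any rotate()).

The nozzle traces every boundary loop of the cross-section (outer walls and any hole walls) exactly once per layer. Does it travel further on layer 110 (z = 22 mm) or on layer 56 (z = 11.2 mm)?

layer 110 (z = 22 mm)

Layer 110 (z = 22): the cube is absent (z outside [0, 16]); the cylinder at (-0.5, 3) does not reach this height (z outside [2.5, 6]); the 29.5×28 cube at (-3, 4.5) contributes its full rectangle (perimeter 115.00 mm); Taking the union: only the 29.5×28 cube at (-3, 4.5) is present, so the union is just that shape — boundary = 115.00 mm. So its perimeter = 115.00 mm. Layer 56 (z = 11.2): the cube (footprint 26×4) is included at this height (perimeter 60.00 mm); the cylinder at (-0.5, 3) does not reach this height (z outside [2.5, 6]); the cube at (-3, 4.5) does not reach this height (z outside [11.5, 28]); Combining (union): only the 26×4 cube is present, so the union is just that shape — boundary = 60.00 mm. So its perimeter = 60.00 mm. Layer 110 is larger (115.00 vs 60.00 mm).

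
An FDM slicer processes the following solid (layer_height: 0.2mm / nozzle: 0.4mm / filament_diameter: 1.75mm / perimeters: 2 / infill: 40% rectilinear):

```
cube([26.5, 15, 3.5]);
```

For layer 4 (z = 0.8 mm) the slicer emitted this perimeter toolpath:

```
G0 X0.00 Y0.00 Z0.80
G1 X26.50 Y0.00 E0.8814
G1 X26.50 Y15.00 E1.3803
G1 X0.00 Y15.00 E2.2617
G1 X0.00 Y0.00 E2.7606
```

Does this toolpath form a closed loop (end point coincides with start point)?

yes

Start point (G0): (0.00, 0.00). End point (last G1): the path returns to the start — closed.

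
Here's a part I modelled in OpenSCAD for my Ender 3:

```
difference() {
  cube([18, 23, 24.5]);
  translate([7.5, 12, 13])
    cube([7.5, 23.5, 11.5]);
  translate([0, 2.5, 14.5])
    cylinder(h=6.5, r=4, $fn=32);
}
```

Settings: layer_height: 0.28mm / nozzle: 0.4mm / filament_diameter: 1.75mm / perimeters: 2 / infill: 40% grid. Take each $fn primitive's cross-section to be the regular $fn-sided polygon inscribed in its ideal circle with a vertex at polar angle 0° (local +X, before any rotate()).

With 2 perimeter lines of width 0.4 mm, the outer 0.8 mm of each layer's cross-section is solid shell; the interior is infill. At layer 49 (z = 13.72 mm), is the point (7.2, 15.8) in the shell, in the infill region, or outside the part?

shell

At z = 13.72 mm: the 18×23 cube contributes its full rectangle; the cube at (7.5, 12) is present — its section is the full 7.5×23.5 rectangle; the cylinder at (0, 2.5) does not reach this height (z outside [14.5, 21]); Subtracting the remaining from the first: starting from the 18×23 cube, the 7.5×23.5 cube at (7.5, 12) partially overlaps it — only the 82.50 mm² overlap (of its 176.25 mm²) is removed, clipping the outline — 1 connected region. Overall, the cross-section is a single solid region. The nearest boundary edge runs (7.50, 23.00)→(7.50, 12.00); distance from the point to it = 0.30 mm. The point is inside the cross-section, 0.30 mm from the nearest boundary — within the 0.8 mm shell band (2 × 0.4).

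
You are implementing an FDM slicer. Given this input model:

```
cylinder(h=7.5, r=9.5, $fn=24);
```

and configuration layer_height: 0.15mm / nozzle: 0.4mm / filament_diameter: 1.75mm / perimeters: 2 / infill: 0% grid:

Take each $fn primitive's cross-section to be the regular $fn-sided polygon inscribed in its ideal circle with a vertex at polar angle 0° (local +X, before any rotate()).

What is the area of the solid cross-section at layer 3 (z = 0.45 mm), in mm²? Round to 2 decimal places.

At z = 0.45 mm: the cylinder: section is a regular 24-gon, circumradius r=9.5 (area = (24/2)·9.500²·sin(360°/24) = 280.30 mm²). Overall, the cross-section is a single solid region. Net area = 280.30 mm².

280.30 mm²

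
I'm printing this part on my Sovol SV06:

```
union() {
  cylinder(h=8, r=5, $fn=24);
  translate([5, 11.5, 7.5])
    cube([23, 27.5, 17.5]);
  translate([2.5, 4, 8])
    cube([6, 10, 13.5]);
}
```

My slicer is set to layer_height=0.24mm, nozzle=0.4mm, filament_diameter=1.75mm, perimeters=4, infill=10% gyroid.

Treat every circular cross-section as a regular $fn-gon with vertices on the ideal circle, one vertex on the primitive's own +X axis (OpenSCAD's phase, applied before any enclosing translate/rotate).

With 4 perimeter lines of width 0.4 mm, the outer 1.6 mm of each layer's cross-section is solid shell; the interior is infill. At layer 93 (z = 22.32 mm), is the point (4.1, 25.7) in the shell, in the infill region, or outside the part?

outside

At z = 22.32 mm: the cylinder does not reach this height (z outside [0, 8]); the cube at (5, 11.5) (footprint 23×27.5) is included at this height; the cube at (2.5, 4) does not reach this height (z outside [8, 21.5]); Merging all regions: only the 23×27.5 cube at (5, 11.5) is present, so the union is just that shape — 1 connected region. Overall, the cross-section is a single solid region. The nearest boundary edge runs (5.00, 39.00)→(5.00, 11.50); distance from the point to it = 0.90 mm. The point is not inside any of the regions above, so it lies outside the cross-section (0.90 mm from the nearest boundary).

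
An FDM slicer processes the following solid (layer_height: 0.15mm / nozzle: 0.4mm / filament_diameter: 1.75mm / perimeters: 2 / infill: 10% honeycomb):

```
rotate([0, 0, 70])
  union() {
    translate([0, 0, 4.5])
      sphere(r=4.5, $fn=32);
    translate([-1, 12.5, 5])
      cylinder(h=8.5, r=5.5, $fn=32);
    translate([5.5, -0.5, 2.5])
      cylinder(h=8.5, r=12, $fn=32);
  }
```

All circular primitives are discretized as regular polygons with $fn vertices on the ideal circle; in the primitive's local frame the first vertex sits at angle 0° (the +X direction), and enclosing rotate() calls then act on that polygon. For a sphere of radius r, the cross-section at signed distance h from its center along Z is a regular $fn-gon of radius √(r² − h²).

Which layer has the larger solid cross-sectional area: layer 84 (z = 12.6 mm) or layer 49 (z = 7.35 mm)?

Layer 84 (z = 12.6): the sphere is not intersected at this z (|z−center|=8.100 > r=4.5); the r=5.5 cylinder at (-1, 12.5) contributes a regular 32-gon of circumradius 5.5 (area = (32/2)·5.500²·sin(360°/32) = 94.42 mm²); the cylinder at (5.5, -0.5) does not reach this height (z outside [2.5, 11]); Taking the union: only the r=5.5 cylinder at (-1, 12.5) is present, so the union is just that shape — area = 94.42 mm²; (rotated 70° about Z; rotation is an isometry so areas/perimeters/island counts are preserved). So its area = 94.42 mm². Layer 49 (z = 7.35): the sphere: section is a regular 32-gon, circumradius = √(r²−h²) = √(4.5²−2.85²) = 3.482 (area = (32/2)·3.482²·sin(360°/32) = 37.86 mm²); the cylinder at (-1, 12.5): section is a regular 32-gon, circumradius r=5.5 (area = (32/2)·5.500²·sin(360°/32) = 94.42 mm²); the r=12 cylinder at (5.5, -0.5) gives a regular 32-gon of circumradius 12 (constant along its height) (area = (32/2)·12.000²·sin(360°/32) = 449.49 mm²); Taking the union: the regions partially overlap — summed areas 581.77 mm² minus the doubly-counted overlap 55.20 mm² gives 526.57 mm² — area = 526.57 mm²; (whole slice rotated 70° about Z — lengths, areas and connectivity unchanged). So its area = 526.57 mm². Layer 49 is larger (526.57 vs 94.42 mm²).

layer 49 (z = 7.35 mm)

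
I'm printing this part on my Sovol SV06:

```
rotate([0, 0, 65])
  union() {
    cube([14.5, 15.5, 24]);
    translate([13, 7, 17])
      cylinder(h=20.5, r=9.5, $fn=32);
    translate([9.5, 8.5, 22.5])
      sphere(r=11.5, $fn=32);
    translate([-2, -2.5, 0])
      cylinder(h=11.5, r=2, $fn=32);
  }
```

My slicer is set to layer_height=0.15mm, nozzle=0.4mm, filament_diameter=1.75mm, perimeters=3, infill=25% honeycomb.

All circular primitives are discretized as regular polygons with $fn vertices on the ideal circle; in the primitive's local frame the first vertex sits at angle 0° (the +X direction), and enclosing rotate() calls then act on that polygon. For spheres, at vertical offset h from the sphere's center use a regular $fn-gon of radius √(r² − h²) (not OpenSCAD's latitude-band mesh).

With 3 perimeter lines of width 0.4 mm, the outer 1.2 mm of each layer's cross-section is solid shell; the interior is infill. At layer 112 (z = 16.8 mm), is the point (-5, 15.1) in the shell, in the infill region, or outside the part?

At z = 16.8 mm: the 14.5×15.5 cube contributes its full rectangle; the cylinder at (13, 7) is not intersected at this z (z outside [17, 37.5]); the sphere at (9.5, 8.5): section is a regular 32-gon, circumradius = √(r²−h²) = √(11.5²−5.7²) = 9.988; the cylinder at (-2, -2.5) is absent (z outside [0, 11.5]); Combining (union): the regions partially overlap (shared area 211.85 mm²), so overlapping operands fuse into one piece — 1 connected region; (whole slice rotated 65° about Z — lengths, areas and connectivity unchanged). Overall, the cross-section is a single solid region. Undo the 65° rotation: the query point maps to (11.572, 10.913) in the un-rotated model frame. The nearest boundary edge runs (15.05, 16.80)→(16.56, 15.56); distance from the point to it = 6.76 mm. The point is inside the cross-section and 6.76 mm from the nearest boundary — more than the 1.2 mm shell width (3 × 0.4), so it's in the infill interior.

infill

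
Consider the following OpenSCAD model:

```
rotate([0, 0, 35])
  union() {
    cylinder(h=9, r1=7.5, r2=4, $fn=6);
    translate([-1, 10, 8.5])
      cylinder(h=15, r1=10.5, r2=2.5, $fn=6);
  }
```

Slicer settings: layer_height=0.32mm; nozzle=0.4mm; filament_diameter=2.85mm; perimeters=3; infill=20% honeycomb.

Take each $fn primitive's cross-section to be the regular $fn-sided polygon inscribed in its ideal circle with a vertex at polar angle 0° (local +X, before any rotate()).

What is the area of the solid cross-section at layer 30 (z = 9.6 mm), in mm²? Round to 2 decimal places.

255.32 mm²

At z = 9.6 mm: the cone is not intersected at this z (z outside [0, 9]); the cone at (-1, 10) contributes a regular 6-gon of circumradius 9.913 (interpolated between r1=10.5 and r2=2.5 at t=0.073) (area = (6/2)·9.913²·sin(360°/6) = 255.32 mm²); Merging all regions: only the cone at (-1, 10) is present, so the union is just that shape — area = 255.32 mm²; (whole slice rotated 35° about Z — lengths, areas and connectivity unchanged). Overall, the cross-section is a single solid region. Net area = 255.32 mm².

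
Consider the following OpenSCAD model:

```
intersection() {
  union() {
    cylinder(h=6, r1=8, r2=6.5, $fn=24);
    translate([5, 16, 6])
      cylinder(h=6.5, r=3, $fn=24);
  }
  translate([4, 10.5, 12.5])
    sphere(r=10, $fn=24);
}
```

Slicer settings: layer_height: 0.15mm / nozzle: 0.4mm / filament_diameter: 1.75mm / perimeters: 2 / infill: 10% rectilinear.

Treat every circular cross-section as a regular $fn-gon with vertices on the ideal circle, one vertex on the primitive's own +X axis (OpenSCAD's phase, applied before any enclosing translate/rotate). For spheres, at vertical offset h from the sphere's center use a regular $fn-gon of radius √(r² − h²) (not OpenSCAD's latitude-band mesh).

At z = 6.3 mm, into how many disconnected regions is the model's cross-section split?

At z = 6.3 mm: the cone is absent (z outside [0, 6]); the r=3 cylinder at (5, 16) contributes a regular 24-gon of circumradius 3; Merging all regions: only the r=3 cylinder at (5, 16) is present, so the union is just that shape — 1 connected region; the r=10 sphere at (4, 10.5) contributes a regular 24-gon of circumradius √(10²−6.2²) = 7.846; Taking the intersection: the r=10 sphere at (4, 10.5) partially overlaps the result so far; clipping to the common part keeps 25.38 mm² — 1 connected region. The result has 1 disconnected region.

1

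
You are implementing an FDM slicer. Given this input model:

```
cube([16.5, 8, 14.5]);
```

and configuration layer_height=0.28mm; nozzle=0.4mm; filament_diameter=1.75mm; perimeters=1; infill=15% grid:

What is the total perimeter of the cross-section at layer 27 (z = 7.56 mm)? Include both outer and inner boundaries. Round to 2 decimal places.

49.00 mm

At z = 7.56 mm: the cube (footprint 16.5×8) is included at this height (perimeter 49.00 mm). Overall, the cross-section is a single solid region. Total boundary length (outer) = 49.00 mm.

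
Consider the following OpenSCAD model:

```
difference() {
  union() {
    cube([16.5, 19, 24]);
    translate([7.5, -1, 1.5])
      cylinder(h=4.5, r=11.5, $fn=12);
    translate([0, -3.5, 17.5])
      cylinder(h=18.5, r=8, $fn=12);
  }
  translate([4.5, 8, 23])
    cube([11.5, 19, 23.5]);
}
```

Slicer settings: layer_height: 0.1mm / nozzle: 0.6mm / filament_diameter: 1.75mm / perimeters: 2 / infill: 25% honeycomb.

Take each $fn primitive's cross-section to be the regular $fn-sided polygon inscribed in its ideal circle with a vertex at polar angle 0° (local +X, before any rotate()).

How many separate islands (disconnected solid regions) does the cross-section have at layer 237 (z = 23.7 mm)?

1

At z = 23.7 mm: the cube is present — its section is the full 16.5×19 rectangle; the cylinder at (7.5, -1) is not intersected at this z (z outside [1.5, 6]); the r=8 cylinder at (0, -3.5) contributes a regular 12-gon of circumradius 8; Taking the union: the regions partially overlap (shared area 21.64 mm²), so overlapping operands fuse into one piece — 1 connected region; the cube at (4.5, 8) (footprint 11.5×19) is included at this height; Subtracting the remaining from the first: starting from that combined region, the 11.5×19 cube at (4.5, 8) partially overlaps it — only the 126.50 mm² overlap (of its 218.50 mm²) is removed, clipping the outline — 1 connected region. Overall, the cross-section is a single solid region. Island count = 1.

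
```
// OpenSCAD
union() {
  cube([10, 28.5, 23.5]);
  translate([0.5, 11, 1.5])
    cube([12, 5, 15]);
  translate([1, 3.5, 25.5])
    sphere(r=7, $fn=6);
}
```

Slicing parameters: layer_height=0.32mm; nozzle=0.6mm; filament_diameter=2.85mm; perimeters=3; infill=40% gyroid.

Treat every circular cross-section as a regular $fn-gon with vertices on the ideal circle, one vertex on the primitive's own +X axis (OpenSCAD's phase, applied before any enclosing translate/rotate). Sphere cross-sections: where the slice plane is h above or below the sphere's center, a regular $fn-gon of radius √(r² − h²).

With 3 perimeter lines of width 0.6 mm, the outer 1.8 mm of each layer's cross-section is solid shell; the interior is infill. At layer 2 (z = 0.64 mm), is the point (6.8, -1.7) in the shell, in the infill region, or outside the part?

outside

At z = 0.64 mm: the 10×28.5 cube contributes its full rectangle; the cube at (0.5, 11) is absent (z outside [1.5, 16.5]); the sphere at (1, 3.5) does not reach this height (|z−center|=24.860 > r=7); Combining (union): only the 10×28.5 cube is present, so the union is just that shape — 1 connected region. Overall, the cross-section is a single solid region. The nearest boundary edge runs (0.00, 0.00)→(10.00, 0.00); distance from the point to it = 1.70 mm. The point is not inside any of the regions above, so it lies outside the cross-section (1.70 mm from the nearest boundary).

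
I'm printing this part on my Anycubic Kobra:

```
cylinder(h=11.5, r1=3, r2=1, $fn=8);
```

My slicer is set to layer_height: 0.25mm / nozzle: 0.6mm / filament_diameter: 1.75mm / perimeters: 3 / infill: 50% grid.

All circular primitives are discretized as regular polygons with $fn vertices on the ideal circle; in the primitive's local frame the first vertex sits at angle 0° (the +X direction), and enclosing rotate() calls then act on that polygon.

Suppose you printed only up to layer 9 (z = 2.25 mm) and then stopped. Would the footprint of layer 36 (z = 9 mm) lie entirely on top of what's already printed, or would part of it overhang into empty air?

entirely on top

Compare the two slices. At z = 2.25: the cone (r1=3→r2=1) has section circumradius 2.609 here — a regular 8-gon (area = (8/2)·2.609²·sin(360°/8) = 19.25 mm²). At z = 9: the cone: at t=0.783 of its height the radius interpolates to r₁+(r₂−r₁)t = 1.435, giving a regular 8-gon of that circumradius (area = (8/2)·1.435²·sin(360°/8) = 5.82 mm²). Checking containment: the cross-section at z = 9 is a subset of the cross-section at z = 2.25.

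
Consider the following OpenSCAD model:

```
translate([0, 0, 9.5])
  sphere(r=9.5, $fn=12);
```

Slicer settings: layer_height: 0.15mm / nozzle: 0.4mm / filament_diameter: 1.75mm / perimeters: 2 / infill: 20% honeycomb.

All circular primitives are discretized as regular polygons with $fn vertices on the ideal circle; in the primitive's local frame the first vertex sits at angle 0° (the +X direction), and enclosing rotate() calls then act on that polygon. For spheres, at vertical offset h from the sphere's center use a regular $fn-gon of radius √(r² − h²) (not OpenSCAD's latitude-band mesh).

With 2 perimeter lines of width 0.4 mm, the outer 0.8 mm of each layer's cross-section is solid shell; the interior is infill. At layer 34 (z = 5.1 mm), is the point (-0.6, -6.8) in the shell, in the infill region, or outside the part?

infill

At z = 5.1 mm: the sphere: section is a regular 12-gon, circumradius = √(r²−h²) = √(9.5²−4.4²) = 8.420. Overall, the cross-section is a single solid region. The nearest boundary edge runs (-4.21, -7.29)→(-0.00, -8.42); distance from the point to it = 1.41 mm. The point is inside the cross-section and 1.41 mm from the nearest boundary — more than the 0.8 mm shell width (2 × 0.4), so it's in the infill interior.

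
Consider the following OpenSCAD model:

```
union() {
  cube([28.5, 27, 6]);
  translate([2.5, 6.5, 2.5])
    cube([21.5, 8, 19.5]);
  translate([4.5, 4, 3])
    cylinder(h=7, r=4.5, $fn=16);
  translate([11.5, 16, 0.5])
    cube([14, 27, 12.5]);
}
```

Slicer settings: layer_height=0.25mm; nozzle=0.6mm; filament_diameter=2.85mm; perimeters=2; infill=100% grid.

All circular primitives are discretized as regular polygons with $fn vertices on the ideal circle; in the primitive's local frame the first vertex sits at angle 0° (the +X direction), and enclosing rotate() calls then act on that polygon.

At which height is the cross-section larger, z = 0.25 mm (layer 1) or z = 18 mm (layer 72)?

Layer 1 (z = 0.25): the 28.5×27 cube contributes its full rectangle (area 769.50 mm²); the cube at (2.5, 6.5) is not intersected at this z (z outside [2.5, 22]); the cylinder at (4.5, 4) is not intersected at this z (z outside [3, 10]); the cube at (11.5, 16) is not intersected at this z (z outside [0.5, 13]); Combining (union): only the 28.5×27 cube is present, so the union is just that shape — area = 769.50 mm². So its area = 769.50 mm². Layer 72 (z = 18): the cube is absent (z outside [0, 6]); the cube at (2.5, 6.5) (footprint 21.5×8) is included at this height (area 172.00 mm²); the cylinder at (4.5, 4) does not reach this height (z outside [3, 10]); the cube at (11.5, 16) does not reach this height (z outside [0.5, 13]); Combining (union): only the 21.5×8 cube at (2.5, 6.5) is present, so the union is just that shape — area = 172.00 mm². So its area = 172.00 mm². Layer 1 is larger (769.50 vs 172.00 mm²).

layer 1 (z = 0.25 mm)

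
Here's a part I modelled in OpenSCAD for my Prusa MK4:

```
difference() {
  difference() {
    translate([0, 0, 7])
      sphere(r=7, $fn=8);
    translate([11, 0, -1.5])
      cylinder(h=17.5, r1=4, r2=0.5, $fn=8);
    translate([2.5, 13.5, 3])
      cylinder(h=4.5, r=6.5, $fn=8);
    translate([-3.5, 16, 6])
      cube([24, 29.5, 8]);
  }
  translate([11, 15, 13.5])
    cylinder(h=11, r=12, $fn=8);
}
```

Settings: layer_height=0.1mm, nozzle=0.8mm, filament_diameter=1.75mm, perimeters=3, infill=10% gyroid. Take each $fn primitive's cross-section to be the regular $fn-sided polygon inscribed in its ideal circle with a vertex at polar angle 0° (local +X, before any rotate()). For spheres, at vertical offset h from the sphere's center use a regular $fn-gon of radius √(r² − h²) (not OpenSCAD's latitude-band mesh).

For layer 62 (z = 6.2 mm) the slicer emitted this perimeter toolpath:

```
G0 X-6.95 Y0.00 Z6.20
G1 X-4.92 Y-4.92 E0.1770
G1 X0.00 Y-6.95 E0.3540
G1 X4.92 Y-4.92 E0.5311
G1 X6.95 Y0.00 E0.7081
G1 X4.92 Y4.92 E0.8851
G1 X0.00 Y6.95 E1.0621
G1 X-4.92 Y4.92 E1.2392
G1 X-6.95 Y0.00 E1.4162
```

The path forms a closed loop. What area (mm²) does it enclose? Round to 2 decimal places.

136.78 mm²

Apply the shoelace formula to the sequence of (X, Y) vertices; enclosed area = 136.78 mm².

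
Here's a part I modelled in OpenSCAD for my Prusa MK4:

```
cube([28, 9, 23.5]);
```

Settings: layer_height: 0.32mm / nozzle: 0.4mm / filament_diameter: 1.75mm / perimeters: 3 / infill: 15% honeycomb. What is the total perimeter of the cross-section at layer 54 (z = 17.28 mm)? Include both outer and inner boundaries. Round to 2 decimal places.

74.00 mm

At z = 17.28 mm: the cube (footprint 28×9) is included at this height (perimeter 74.00 mm). Overall, the cross-section is a single solid region. Total boundary length (outer) = 74.00 mm.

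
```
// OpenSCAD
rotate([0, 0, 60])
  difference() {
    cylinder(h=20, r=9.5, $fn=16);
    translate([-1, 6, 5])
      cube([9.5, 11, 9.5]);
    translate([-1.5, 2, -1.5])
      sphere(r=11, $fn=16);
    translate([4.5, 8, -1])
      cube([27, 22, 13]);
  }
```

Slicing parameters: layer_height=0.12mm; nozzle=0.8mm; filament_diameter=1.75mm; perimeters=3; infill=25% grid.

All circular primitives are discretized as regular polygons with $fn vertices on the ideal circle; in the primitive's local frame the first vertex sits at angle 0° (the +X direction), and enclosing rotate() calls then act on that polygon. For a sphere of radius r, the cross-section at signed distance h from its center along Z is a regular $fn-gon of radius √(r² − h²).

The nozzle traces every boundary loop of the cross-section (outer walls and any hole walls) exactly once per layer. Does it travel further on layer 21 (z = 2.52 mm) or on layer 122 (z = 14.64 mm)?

Layer 21 (z = 2.52): the cylinder: section is a regular 16-gon, circumradius r=9.5 (perimeter = 2·16·9.500·sin(180°/16) = 59.31 mm); the cube at (-1, 6) is not intersected at this z (z outside [5, 14.5]); the r=11 sphere at (-1.5, 2) contributes a regular 16-gon of circumradius √(11²−4.02²) = 10.239 (perimeter = 2·16·10.239·sin(180°/16) = 63.92 mm); the cube at (4.5, 8) (footprint 27×22) is included at this height (perimeter 98.00 mm); Subtracting the remaining from the first: starting from the r=9.5 cylinder, the r=11 sphere at (-1.5, 2) partially overlaps it — only the 247.90 mm² overlap (of its 320.96 mm²) is removed, clipping the outline; the 27×22 cube at (4.5, 8) misses the remaining region (no effect) — boundary = 51.33 mm; (whole slice rotated 60° about Z — lengths, areas and connectivity unchanged). So its perimeter = 51.33 mm. Layer 122 (z = 14.64): the r=9.5 cylinder gives a regular 16-gon of circumradius 9.5 (constant along its height) (perimeter = 2·16·9.500·sin(180°/16) = 59.31 mm); the cube at (-1, 6) is not intersected at this z (z outside [5, 14.5]); the sphere at (-1.5, 2) is absent (|z−center|=16.140 > r=11); the cube at (4.5, 8) is absent (z outside [-1, 12]); Taking the first minus the rest: none of the subtracted shapes is present at this height, so the r=9.5 cylinder is unchanged — boundary = 59.31 mm; (rotated 60° about Z; rotation is an isometry so areas/perimeters/island counts are preserved). So its perimeter = 59.31 mm. Layer 122 is larger (59.31 vs 51.33 mm).

layer 122 (z = 14.64 mm)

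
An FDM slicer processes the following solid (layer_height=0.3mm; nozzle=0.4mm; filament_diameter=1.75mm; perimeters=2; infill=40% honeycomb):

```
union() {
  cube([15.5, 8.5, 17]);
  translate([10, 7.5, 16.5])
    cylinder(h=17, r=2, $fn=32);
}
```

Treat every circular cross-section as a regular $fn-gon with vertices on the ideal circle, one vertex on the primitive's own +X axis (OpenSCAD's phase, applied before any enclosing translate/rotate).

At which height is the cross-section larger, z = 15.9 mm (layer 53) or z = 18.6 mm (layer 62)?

Layer 53 (z = 15.9): the cube (footprint 15.5×8.5) is included at this height (area 131.75 mm²); the cylinder at (10, 7.5) does not reach this height (z outside [16.5, 33.5]); Taking the union: only the 15.5×8.5 cube is present, so the union is just that shape — area = 131.75 mm². So its area = 131.75 mm². Layer 62 (z = 18.6): the cube does not reach this height (z outside [0, 17]); the cylinder at (10, 7.5): section is a regular 32-gon, circumradius r=2 (area = (32/2)·2.000²·sin(360°/32) = 12.49 mm²); Combining (union): only the r=2 cylinder at (10, 7.5) is present, so the union is just that shape — area = 12.49 mm². So its area = 12.49 mm². Layer 53 is larger (131.75 vs 12.49 mm²).

layer 53 (z = 15.9 mm)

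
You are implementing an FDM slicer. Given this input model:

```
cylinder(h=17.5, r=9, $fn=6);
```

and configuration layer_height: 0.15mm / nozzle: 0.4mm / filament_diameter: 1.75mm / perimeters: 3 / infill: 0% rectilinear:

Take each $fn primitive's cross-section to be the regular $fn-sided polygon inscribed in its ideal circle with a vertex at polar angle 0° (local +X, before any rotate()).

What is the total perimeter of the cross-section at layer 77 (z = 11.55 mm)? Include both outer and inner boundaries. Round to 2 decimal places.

54.00 mm

At z = 11.55 mm: the r=9 cylinder contributes a regular 6-gon of circumradius 9 (perimeter = 2·6·9.000·sin(180°/6) = 54.00 mm). Overall, the cross-section is a single solid region. Total boundary length (outer) = 54.00 mm.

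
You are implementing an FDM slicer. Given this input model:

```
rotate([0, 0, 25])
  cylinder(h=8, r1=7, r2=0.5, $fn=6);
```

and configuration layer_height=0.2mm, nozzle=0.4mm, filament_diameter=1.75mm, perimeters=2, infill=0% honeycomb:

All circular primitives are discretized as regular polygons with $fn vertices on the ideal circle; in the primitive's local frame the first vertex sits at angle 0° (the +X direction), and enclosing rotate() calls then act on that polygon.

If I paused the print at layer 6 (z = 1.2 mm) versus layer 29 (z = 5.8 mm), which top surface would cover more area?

Layer 6 (z = 1.2): the cone (r1=7→r2=0.5) has section circumradius 6.025 here — a regular 6-gon (area = (6/2)·6.025²·sin(360°/6) = 94.31 mm²); (whole slice rotated 25° about Z — lengths, areas and connectivity unchanged). So its area = 94.31 mm². Layer 29 (z = 5.8): the cone contributes a regular 6-gon of circumradius 2.288 (interpolated between r1=7 and r2=0.5 at t=0.725) (area = (6/2)·2.288²·sin(360°/6) = 13.59 mm²); (rotated 25° about Z; rotation is an isometry so areas/perimeters/island counts are preserved). So its area = 13.59 mm². Layer 6 is larger (94.31 vs 13.59 mm²).

layer 6 (z = 1.2 mm)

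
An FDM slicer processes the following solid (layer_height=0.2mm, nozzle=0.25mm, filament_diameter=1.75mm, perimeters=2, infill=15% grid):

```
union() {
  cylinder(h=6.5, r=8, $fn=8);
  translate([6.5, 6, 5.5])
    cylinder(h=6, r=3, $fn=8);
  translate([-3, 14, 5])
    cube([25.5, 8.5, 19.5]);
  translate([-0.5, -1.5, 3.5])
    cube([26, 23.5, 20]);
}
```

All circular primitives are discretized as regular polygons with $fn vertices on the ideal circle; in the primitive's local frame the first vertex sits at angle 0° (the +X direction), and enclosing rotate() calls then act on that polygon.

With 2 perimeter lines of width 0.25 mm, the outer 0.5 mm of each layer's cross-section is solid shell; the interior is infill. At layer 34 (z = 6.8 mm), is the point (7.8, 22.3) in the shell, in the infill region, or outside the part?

At z = 6.8 mm: the cylinder does not reach this height (z outside [0, 6.5]); the r=3 cylinder at (6.5, 6) contributes a regular 8-gon of circumradius 3; the cube at (-3, 14) is present — its section is the full 25.5×8.5 rectangle; the 26×23.5 cube at (-0.5, -1.5) contributes its full rectangle; Combining (union): the regions partially overlap (shared area 209.46 mm²), so overlapping operands fuse into one piece — 1 connected region. Overall, the cross-section is a single solid region. The nearest boundary edge runs (-3.00, 22.50)→(22.50, 22.50); distance from the point to it = 0.20 mm. The point is inside the cross-section, 0.20 mm from the nearest boundary — within the 0.5 mm shell band (2 × 0.25).

shell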